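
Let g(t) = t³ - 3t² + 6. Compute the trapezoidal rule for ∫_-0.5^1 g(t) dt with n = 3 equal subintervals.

7.96875

Δt = (1 − (-0.5))/3 = 0.5.
g(-0.5) = 5.125, g(0) = 6, g(0.5) = 5.375, g(1) = 4.
T_3 = (Δt/2)·[g(t_0) + 2g(t_1) + 2g(t_2) + g(t_3)].
Sum = 7.96875.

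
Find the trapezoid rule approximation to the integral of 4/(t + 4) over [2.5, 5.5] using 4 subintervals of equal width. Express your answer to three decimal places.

Δt = (5.5 − 2.5)/4 = 0.75.
f(2.5) = 8/13, f(3.25) = 16/29, f(4) = 0.5, f(4.75) = 16/35, f(5.5) = 8/19.
T_4 = (Δt/2)·[f(t_0) + 2f(t_1) + 2f(t_2) + 2f(t_3) + f(t_4)].
Sum ≈ 1.520.

1.520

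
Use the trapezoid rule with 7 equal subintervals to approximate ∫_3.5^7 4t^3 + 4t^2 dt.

Δt = (7 − 3.5)/7 = 0.5.
f(3.5) = 220.5, f(4) = 320, f(4.5) = 445.5, f(5) = 600, f(5.5) = 786.5, f(6) = 1008, f(6.5) = 1267.5, f(7) = 1568.
T_7 = (Δt/2)·[f(t_0) + 2f(t_1) + ... + 2f(t_{6}) + f(t_7)].
Sum = 2660.875.

2660.875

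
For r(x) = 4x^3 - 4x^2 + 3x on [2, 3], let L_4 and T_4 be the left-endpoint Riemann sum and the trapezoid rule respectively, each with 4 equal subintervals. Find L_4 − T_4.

L_4 = 40.0625.
T_4 = 47.4375.
L_4 − T_4 = -7.375.

-7.375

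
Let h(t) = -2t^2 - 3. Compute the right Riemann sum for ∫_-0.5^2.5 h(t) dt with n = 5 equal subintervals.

-23.46

Δt = (2.5 − (-0.5))/5 = 0.6.
Right endpoints: 0.1, 0.7, 1.3, 1.9, 2.5.
h(0.1) = -3.02, h(0.7) = -3.98, h(1.3) = -6.38, h(1.9) = -10.22, h(2.5) = -15.5.
Sum = Δt · [h(0.1) + h(0.7) + h(1.3) + h(1.9) + h(2.5)].
Sum = -23.46.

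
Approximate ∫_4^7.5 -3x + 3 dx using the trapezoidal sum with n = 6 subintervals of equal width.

-49.875

Δx = (7.5 − 4)/6 = 7/12.
f(4) = -9, f(55/12) = -10.75, f(31/6) = -12.5, f(5.75) = -14.25, f(19/3) = -16, f(83/12) = -17.75, f(7.5) = -19.5.
T_6 = (Δx/2)·[f(x_0) + 2f(x_1) + ... + 2f(x_{5}) + f(x_6)].
Sum = -49.875.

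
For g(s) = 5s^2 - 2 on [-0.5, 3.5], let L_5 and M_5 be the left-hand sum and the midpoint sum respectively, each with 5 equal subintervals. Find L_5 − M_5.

-20.8

L_5 = 41.8.
M_5 = 62.6.
L_5 − M_5 = -20.8.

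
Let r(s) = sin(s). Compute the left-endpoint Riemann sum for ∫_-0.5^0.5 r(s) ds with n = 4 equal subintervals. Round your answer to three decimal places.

Δs = (0.5 − (-0.5))/4 = 0.25.
Left endpoints: -0.5, -0.25, 0, 0.25.
r(-0.5) ≈ -0.479, r(-0.25) ≈ -0.247, r(0) ≈ 0.000, r(0.25) ≈ 0.247.
Sum = Δs · [r(-0.5) + r(-0.25) + r(0) + r(0.25)].
Sum ≈ -0.120.

-0.120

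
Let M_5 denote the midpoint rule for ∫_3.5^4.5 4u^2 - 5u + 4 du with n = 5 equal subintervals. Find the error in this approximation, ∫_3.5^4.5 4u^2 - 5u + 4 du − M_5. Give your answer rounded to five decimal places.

Exact integral: ∫_3.5^4.5 f(u) du ≈ 48.3333333.
M_5 = 48.32.
Error ≈ 48.3333333 − 48.32 ≈ 0.01333.

0.01333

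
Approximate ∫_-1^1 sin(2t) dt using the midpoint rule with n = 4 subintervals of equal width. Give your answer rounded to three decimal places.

Δt = (1 − (-1))/4 = 0.5.
Midpoints: -0.75, -0.25, 0.25, 0.75.
f(-0.75) ≈ -0.997, f(-0.25) ≈ -0.479, f(0.25) ≈ 0.479, f(0.75) ≈ 0.997.
Sum = Δt · [f(-0.75) + f(-0.25) + f(0.25) + f(0.75)].
Sum ≈ 0.000.

0.000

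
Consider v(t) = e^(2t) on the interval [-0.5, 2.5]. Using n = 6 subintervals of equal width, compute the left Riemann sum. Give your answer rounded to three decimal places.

43.079

Δt = (2.5 − (-0.5))/6 = 0.5.
Left endpoints: -0.5, 0, 0.5, 1, 1.5, 2.
v(-0.5) ≈ 0.368, v(0) ≈ 1.000, v(0.5) ≈ 2.718, v(1) ≈ 7.389, v(1.5) ≈ 20.086, v(2) ≈ 54.598.
Sum = Δt · [v(-0.5) + v(0) + v(0.5) + ...].
Sum ≈ 43.079.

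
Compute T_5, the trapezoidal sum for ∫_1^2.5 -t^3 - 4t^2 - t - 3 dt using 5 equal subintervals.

-36.34875

Δt = (2.5 − 1)/5 = 0.3.
f(1) = -9, f(1.3) = -13.257, f(1.6) = -18.936, f(1.9) = -26.199, f(2.2) = -35.208, f(2.5) = -46.125.
T_5 = (Δt/2)·[f(t_0) + 2f(t_1) + ... + 2f(t_{4}) + f(t_5)].
Sum = -36.34875.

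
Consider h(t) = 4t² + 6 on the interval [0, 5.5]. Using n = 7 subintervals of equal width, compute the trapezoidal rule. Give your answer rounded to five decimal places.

257.09694

Δt = (5.5 − 0)/7 = 11/14.
h(0) = 6, h(11/14) = 415/49, h(11/7) = 778/49, h(33/14) = 1383/49, h(22/7) = 2230/49, h(55/14) = 3319/49, h(33/7) = 4650/49, h(5.5) = 127.
T_7 = (Δt/2)·[h(t_0) + 2h(t_1) + ... + 2h(t_{6}) + h(t_7)].
Sum ≈ 257.09694.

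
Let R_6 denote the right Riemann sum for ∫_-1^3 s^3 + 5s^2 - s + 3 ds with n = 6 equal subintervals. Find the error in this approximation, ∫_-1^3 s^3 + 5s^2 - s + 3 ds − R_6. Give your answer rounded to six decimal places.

Exact integral: ∫_-1^3 f(s) ds ≈ 74.66666667.
R_6 ≈ 98.37037037.
Error ≈ 74.66666667 − 98.37037037 ≈ -23.703704.

-23.703704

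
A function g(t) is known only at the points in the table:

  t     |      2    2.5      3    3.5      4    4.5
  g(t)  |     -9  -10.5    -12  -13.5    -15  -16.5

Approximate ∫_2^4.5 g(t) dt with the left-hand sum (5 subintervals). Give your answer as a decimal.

-30

Δt = 0.5.
Sum = 0.5·[(-9) + (-10.5) + (-12) + (-13.5) + (-15)] = -30.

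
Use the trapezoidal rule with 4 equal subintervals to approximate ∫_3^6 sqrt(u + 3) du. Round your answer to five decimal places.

Δu = (6 − 3)/4 = 0.75.
f(3) ≈ 2.44949, f(3.75) ≈ 2.59808, f(4.5) ≈ 2.73861, f(5.25) ≈ 2.87228, f(6) ≈ 3.00000.
T_4 = (Δu/2)·[f(u_0) + 2f(u_1) + 2f(u_2) + 2f(u_3) + f(u_4)].
Sum ≈ 8.20029.

8.20029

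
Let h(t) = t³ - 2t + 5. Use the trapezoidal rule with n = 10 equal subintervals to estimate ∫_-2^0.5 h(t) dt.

12.20703125

Δt = (0.5 − (-2))/10 = 0.25.
h(-2) = 1, h(-1.75) = 3.140625, h(-1.5) = 4.625, h(-1.25) = 5.546875, h(-1) = 6, h(-0.75) = 6.078125, h(-0.5) = 5.875, h(-0.25) = 5.484375, h(0) = 5, h(0.25) = 4.515625, h(0.5) = 4.125.
T_10 = (Δt/2)·[h(t_0) + 2h(t_1) + ... + 2h(t_{9}) + h(t_10)].
Sum = 12.20703125.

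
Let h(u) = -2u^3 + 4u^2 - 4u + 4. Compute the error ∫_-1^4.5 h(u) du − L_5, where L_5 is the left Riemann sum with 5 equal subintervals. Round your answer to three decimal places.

Exact integral: ∫_-1^4.5 h(u) du ≈ -98.19792.
L_5 = -34.32.
Error ≈ -98.19792 − (-34.32) ≈ -63.878.

-63.878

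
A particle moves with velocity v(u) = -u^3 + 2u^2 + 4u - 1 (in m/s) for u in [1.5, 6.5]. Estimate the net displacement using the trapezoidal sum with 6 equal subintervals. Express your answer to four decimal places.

-194.9537

Δu = (6.5 − 1.5)/6 = 5/6.
v(1.5) = 6.125, v(7/3) = 176/27, v(19/6) = -7/216, v(4) = -17, v(29/6) = -10337/216, v(17/3) = -2594/27, v(6.5) = -165.125.
T_6 = (Δu/2)·[v(u_0) + 2v(u_1) + ... + 2v(u_{5}) + v(u_6)].
Sum ≈ -194.9537.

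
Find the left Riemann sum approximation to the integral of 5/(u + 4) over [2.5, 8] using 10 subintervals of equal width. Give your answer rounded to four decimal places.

3.1646

Δu = (8 − 2.5)/10 = 0.55.
Left endpoints: 2.5, 3.05, 3.6, 4.15, 4.7, 5.25, 5.8, 6.35, 6.9, 7.45.
f(2.5) = 10/13, f(3.05) = 100/141, f(3.6) = 25/38, f(4.15) = 100/163, f(4.7) = 50/87, f(5.25) = 20/37, f(5.8) = 25/49, f(6.35) = 100/207, f(6.9) = 50/109, f(7.45) = 100/229.
Sum = Δu · [f(2.5) + f(3.05) + f(3.6) + ...].
Sum ≈ 3.1646.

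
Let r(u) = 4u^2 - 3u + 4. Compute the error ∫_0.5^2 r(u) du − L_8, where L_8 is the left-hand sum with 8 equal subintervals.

0.94921875

Exact integral: ∫_0.5^2 r(u) du = 10.875.
L_8 = 9.92578125.
Error = 10.875 − 9.92578125 = 0.94921875.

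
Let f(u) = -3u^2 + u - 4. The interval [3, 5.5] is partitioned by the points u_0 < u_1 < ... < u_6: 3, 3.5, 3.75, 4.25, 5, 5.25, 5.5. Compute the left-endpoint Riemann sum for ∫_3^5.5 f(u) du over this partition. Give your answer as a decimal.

-123.84375

Subinterval widths: 0.5, 0.25, 0.5, 0.75, 0.25, 0.25.
Left endpoints: 3, 3.5, 3.75, 4.25, 5, 5.25.
f(3) = -28, f(3.5) = -37.25, f(3.75) = -42.4375, f(4.25) = -53.9375, f(5) = -74, f(5.25) = -81.4375.
Sum = Σ Δu_i · f(u_i).
Sum = -123.84375.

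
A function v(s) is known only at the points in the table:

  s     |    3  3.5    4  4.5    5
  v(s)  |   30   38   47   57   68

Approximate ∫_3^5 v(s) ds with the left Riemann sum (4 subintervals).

Δs = 0.5.
Sum = 0.5·[30 + 38 + 47 + 57] = 86.

86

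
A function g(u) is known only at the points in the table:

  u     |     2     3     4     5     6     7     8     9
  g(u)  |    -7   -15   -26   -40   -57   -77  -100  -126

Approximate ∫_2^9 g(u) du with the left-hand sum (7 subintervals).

Δu = 1.
Sum = 1·[(-7) + (-15) + (-26) + (-40) + (-57) + (-77) + (-100)] = -322.

-322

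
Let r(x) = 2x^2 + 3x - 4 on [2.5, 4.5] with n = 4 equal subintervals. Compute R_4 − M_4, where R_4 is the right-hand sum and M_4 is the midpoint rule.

R_4 = 72.
M_4 = 63.25.
R_4 − M_4 = 8.75.

8.75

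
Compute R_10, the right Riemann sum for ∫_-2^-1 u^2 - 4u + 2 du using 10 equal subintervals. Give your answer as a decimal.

Δu = (-1 − (-2))/10 = 0.1.
Right endpoints: -1.9, -1.8, -1.7, -1.6, -1.5, -1.4, -1.3, -1.2, -1.1, -1.
f(-1.9) = 13.21, f(-1.8) = 12.44, f(-1.7) = 11.69, f(-1.6) = 10.96, f(-1.5) = 10.25, f(-1.4) = 9.56, f(-1.3) = 8.89, f(-1.2) = 8.24, f(-1.1) = 7.61, f(-1) = 7.
Sum = Δu · [f(-1.9) + f(-1.8) + f(-1.7) + ...].
Sum = 9.985.

9.985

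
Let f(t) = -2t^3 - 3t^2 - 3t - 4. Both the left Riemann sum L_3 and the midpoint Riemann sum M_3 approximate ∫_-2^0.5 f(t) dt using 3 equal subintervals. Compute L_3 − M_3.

L_3 ≈ 1.11111.
M_3 ≈ -4.74826.
L_3 − M_3 = 5.859375.

5.859375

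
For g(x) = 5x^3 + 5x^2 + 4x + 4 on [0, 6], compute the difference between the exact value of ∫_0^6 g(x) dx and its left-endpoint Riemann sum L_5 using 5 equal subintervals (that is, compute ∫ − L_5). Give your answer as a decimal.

698.4

Exact integral: ∫_0^6 g(x) dx = 2076.
L_5 = 1377.6.
Error = 2076 − 1377.6 = 698.4.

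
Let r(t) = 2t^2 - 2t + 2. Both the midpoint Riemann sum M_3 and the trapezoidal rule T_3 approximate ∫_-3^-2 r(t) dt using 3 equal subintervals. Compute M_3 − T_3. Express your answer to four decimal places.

M_3 ≈ 19.648148.
T_3 ≈ 19.703704.
M_3 − T_3 ≈ -0.0556.

-0.0556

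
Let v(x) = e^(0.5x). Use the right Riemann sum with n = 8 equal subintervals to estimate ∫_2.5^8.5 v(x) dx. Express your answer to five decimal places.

159.76843

Δx = (8.5 − 2.5)/8 = 0.75.
Right endpoints: 3.25, 4, 4.75, 5.5, 6.25, 7, 7.75, 8.5.
v(3.25) ≈ 5.07842, v(4) ≈ 7.38906, v(4.75) ≈ 10.75101, v(5.5) ≈ 15.64263, v(6.25) ≈ 22.75990, v(7) ≈ 33.11545, v(7.75) ≈ 48.18270, v(8.5) ≈ 70.10541.
Sum = Δx · [v(3.25) + v(4) + v(4.75) + ...].
Sum ≈ 159.76843.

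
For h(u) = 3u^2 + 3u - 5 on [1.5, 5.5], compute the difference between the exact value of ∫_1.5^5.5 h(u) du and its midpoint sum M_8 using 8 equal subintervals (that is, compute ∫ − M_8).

Exact integral: ∫_1.5^5.5 h(u) du = 185.
M_8 = 184.75.
Error = 185 − 184.75 = 0.25.

0.25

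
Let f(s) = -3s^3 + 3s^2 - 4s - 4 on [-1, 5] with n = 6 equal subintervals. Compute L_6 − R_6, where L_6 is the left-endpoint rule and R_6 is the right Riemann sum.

L_6 = -264.
R_6 = -594.
L_6 − R_6 = 330.

330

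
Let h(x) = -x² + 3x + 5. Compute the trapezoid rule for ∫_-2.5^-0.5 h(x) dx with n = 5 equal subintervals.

-4.22

Δx = (-0.5 − (-2.5))/5 = 0.4.
h(-2.5) = -8.75, h(-2.1) = -5.71, h(-1.7) = -2.99, h(-1.3) = -0.59, h(-0.9) = 1.49, h(-0.5) = 3.25.
T_5 = (Δx/2)·[h(x_0) + 2h(x_1) + ... + 2h(x_{4}) + h(x_5)].
Sum = -4.22.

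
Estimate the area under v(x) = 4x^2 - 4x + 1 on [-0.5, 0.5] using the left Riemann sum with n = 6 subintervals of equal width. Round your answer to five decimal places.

1.68519

Δx = (0.5 − (-0.5))/6 = 1/6.
Left endpoints: -0.5, -1/3, -1/6, 0, 1/6, 1/3.
v(-0.5) = 4, v(-1/3) = 25/9, v(-1/6) = 16/9, v(0) = 1, v(1/6) = 4/9, v(1/3) = 1/9.
Sum = Δx · [v(-0.5) + v(-1/3) + v(-1/6) + ...].
Sum ≈ 1.68519.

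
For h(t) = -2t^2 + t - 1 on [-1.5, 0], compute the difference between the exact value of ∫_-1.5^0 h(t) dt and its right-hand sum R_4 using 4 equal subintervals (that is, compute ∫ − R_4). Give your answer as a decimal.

-1.0546875

Exact integral: ∫_-1.5^0 h(t) dt = -4.875.
R_4 = -3.8203125.
Error = -4.875 − (-3.8203125) = -1.0546875.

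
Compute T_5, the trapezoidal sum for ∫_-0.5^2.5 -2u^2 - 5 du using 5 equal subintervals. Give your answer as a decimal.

-25.86

Δu = (2.5 − (-0.5))/5 = 0.6.
f(-0.5) = -5.5, f(0.1) = -5.02, f(0.7) = -5.98, f(1.3) = -8.38, f(1.9) = -12.22, f(2.5) = -17.5.
T_5 = (Δu/2)·[f(u_0) + 2f(u_1) + ... + 2f(u_{4}) + f(u_5)].
Sum = -25.86.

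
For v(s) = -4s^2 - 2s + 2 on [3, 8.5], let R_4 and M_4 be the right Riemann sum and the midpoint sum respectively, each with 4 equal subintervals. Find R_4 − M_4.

-191.8984375

R_4 = -1023.515625.
M_4 = -831.6171875.
R_4 − M_4 = -191.8984375.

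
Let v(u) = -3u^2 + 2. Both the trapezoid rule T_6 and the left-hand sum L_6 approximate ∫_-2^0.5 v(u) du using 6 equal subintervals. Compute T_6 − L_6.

T_6 ≈ -3.34201389.
L_6 ≈ -5.68576389.
T_6 − L_6 = 2.34375.

2.34375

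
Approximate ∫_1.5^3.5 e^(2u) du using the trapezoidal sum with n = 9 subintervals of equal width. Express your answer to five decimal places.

547.10525

Δu = (3.5 − 1.5)/9 = 2/9.
f(1.5) ≈ 20.08554, f(31/18) ≈ 31.32588, f(35/18) ≈ 48.85657, f(13/6) ≈ 76.19786, f(43/18) ≈ 118.83997, f(47/18) ≈ 185.34561, f(17/6) ≈ 289.06936, f(55/18) ≈ 450.83937, f(59/18) ≈ 703.13967, f(3.5) ≈ 1096.63316.
T_9 = (Δu/2)·[f(u_0) + 2f(u_1) + ... + 2f(u_{8}) + f(u_9)].
Sum ≈ 547.10525.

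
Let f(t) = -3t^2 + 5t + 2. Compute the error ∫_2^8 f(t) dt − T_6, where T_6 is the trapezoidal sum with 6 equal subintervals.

3

Exact integral: ∫_2^8 f(t) dt = -342.
T_6 = -345.
Error = -342 − (-345) = 3.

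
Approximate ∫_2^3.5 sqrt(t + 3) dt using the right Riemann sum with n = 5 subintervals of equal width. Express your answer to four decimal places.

Δt = (3.5 − 2)/5 = 0.3.
Right endpoints: 2.3, 2.6, 2.9, 3.2, 3.5.
f(2.3) ≈ 2.3022, f(2.6) ≈ 2.3664, f(2.9) ≈ 2.4290, f(3.2) ≈ 2.4900, f(3.5) ≈ 2.5495.
Sum = Δt · [f(2.3) + f(2.6) + f(2.9) + f(3.2) + f(3.5)].
Sum ≈ 3.6411.

3.6411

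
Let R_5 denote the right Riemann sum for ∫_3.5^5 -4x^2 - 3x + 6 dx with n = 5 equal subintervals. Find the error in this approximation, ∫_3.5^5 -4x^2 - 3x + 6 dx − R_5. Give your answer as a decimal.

8.415

Exact integral: ∫_3.5^5 f(x) dx = -119.625.
R_5 = -128.04.
Error = -119.625 − (-128.04) = 8.415.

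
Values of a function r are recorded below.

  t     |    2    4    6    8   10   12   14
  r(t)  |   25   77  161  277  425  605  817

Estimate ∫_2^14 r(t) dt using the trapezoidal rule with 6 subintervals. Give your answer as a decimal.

Δt = 2.
T_6 = (2/2)·[25 + 2·77 + 2·161 + 2·277 + 2·425 + 2·605 + 817] = 3932.

3932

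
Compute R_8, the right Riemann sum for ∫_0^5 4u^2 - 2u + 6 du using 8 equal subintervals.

201.09375

Δu = (5 − 0)/8 = 0.625.
Right endpoints: 0.625, 1.25, 1.875, 2.5, 3.125, 3.75, 4.375, 5.
f(0.625) = 6.3125, f(1.25) = 9.75, f(1.875) = 16.3125, f(2.5) = 26, f(3.125) = 38.8125, f(3.75) = 54.75, f(4.375) = 73.8125, f(5) = 96.
Sum = Δu · [f(0.625) + f(1.25) + f(1.875) + ...].
Sum = 201.09375.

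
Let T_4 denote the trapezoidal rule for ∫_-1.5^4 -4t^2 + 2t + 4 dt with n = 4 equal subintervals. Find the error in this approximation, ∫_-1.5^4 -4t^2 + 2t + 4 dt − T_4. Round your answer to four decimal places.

Exact integral: ∫_-1.5^4 f(t) dt ≈ -54.083333.
T_4 = -61.015625.
Error ≈ -54.083333 − (-61.015625) ≈ 6.9323.

6.9323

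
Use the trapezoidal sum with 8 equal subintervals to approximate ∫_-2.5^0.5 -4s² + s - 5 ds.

-39.28125

Δs = (0.5 − (-2.5))/8 = 0.375.
f(-2.5) = -32.5, f(-2.125) = -25.1875, f(-1.75) = -19, f(-1.375) = -13.9375, f(-1) = -10, f(-0.625) = -7.1875, f(-0.25) = -5.5, f(0.125) = -4.9375, f(0.5) = -5.5.
T_8 = (Δs/2)·[f(s_0) + 2f(s_1) + ... + 2f(s_{7}) + f(s_8)].
Sum = -39.28125.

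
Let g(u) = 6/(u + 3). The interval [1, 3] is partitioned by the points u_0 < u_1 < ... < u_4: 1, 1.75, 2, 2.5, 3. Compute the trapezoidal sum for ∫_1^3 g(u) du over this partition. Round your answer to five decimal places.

2.43953

Subinterval widths: 0.75, 0.25, 0.5, 0.5.
g(1) = 1.5, g(1.75) = 24/19, g(2) = 1.2, g(2.5) = 12/11, g(3) = 1.
On each subinterval the trapezoid contributes (Δu_i/2)·[g(u_{i-1}) + g(u_i)].
Sum ≈ 2.43953.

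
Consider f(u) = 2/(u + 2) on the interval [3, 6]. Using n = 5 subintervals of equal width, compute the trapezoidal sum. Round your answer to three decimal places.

Δu = (6 − 3)/5 = 0.6.
f(3) = 0.4, f(3.6) = 5/14, f(4.2) = 10/31, f(4.8) = 5/17, f(5.4) = 10/37, f(6) = 0.25.
T_5 = (Δu/2)·[f(u_0) + 2f(u_1) + ... + 2f(u_{4}) + f(u_5)].
Sum ≈ 0.941.

0.941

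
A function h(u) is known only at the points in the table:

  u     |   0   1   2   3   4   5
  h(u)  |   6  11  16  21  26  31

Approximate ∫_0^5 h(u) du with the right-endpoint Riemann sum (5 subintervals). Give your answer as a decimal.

105

Δu = 1.
Sum = 1·[11 + 16 + 21 + 26 + 31] = 105.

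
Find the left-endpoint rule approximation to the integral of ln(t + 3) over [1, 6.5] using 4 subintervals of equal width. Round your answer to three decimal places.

Δt = (6.5 − 1)/4 = 1.375.
Left endpoints: 1, 2.375, 3.75, 5.125.
f(1) ≈ 1.386, f(2.375) ≈ 1.682, f(3.75) ≈ 1.910, f(5.125) ≈ 2.095.
Sum = Δt · [f(1) + f(2.375) + f(3.75) + f(5.125)].
Sum ≈ 9.725.

9.725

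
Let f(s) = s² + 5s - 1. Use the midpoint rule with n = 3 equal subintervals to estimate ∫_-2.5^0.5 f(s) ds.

-13

Δs = (0.5 − (-2.5))/3 = 1.
Midpoints: -2, -1, 0.
f(-2) = -7, f(-1) = -5, f(0) = -1.
Sum = Δs · [f(-2) + f(-1) + f(0)].
Sum = -13.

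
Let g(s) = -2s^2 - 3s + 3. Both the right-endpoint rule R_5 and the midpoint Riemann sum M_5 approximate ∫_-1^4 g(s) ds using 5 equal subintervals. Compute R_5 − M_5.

R_5 = -75.
M_5 = -50.
R_5 − M_5 = -25.

-25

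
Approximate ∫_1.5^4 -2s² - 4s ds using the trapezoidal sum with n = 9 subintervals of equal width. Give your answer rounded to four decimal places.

Δs = (4 − 1.5)/9 = 5/18.
f(1.5) = -10.5, f(16/9) = -1088/81, f(37/18) = -2701/162, f(7/3) = -182/9, f(47/18) = -3901/162, f(26/9) = -2288/81, f(19/6) = -589/18, f(31/9) = -3038/81, f(67/18) = -6901/162, f(4) = -48.
T_9 = (Δs/2)·[f(s_0) + 2f(s_1) + ... + 2f(s_{8}) + f(s_9)].
Sum ≈ -67.9810.

-67.9810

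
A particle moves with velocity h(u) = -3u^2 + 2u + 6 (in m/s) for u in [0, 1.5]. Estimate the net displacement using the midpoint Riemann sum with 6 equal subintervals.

7.8984375

Δu = (1.5 − 0)/6 = 0.25.
Midpoints: 0.125, 0.375, 0.625, 0.875, 1.125, 1.375.
h(0.125) = 6.203125, h(0.375) = 6.328125, h(0.625) = 6.078125, h(0.875) = 5.453125, h(1.125) = 4.453125, h(1.375) = 3.078125.
Sum = Δu · [h(0.125) + h(0.375) + h(0.625) + ...].
Sum = 7.8984375.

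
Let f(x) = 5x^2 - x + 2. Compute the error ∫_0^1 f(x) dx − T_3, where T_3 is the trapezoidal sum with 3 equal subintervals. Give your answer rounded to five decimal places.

-0.09259

Exact integral: ∫_0^1 f(x) dx ≈ 3.1666667.
T_3 ≈ 3.2592593.
Error ≈ 3.1666667 − 3.2592593 ≈ -0.09259.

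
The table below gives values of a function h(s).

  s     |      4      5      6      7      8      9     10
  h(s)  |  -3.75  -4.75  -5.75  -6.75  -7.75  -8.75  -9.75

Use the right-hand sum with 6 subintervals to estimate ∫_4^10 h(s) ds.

Δs = 1.
Sum = 1·[(-4.75) + (-5.75) + (-6.75) + (-7.75) + (-8.75) + (-9.75)] = -43.5.

-43.5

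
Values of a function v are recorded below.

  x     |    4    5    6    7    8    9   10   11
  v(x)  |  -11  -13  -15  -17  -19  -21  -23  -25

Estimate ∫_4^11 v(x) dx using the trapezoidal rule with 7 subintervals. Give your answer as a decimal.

-126

Δx = 1.
T_7 = (1/2)·[(-11) + 2·(-13) + 2·(-15) + 2·(-17) + 2·(-19) + 2·(-21) + 2·(-23) + (-25)] = -126.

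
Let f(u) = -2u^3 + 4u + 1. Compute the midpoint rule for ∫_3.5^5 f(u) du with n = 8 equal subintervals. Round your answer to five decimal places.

Δu = (5 − 3.5)/8 = 0.1875.
Midpoints: 3.59375, 3.78125, 3.96875, 4.15625, 4.34375, 4.53125, 4.71875, 4.90625.
f(3.59375) = -1268971/16384, f(3.78125) = -1507369/16384, f(3.96875) = -1771903/16384, f(4.15625) = -2063869/16384, f(4.34375) = -2384563/16384, f(4.53125) = -2735281/16384, f(4.71875) = -3117319/16384, f(4.90625) = -3531973/16384.
Sum = Δu · [f(3.59375) + f(3.78125) + f(3.96875) + ...].
Sum ≈ -210.35669.

-210.35669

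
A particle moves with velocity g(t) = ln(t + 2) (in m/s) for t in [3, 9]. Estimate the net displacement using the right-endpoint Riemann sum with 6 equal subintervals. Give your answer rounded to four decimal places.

Δt = (9 − 3)/6 = 1.
Right endpoints: 4, 5, 6, 7, 8, 9.
g(4) ≈ 1.7918, g(5) ≈ 1.9459, g(6) ≈ 2.0794, g(7) ≈ 2.1972, g(8) ≈ 2.3026, g(9) ≈ 2.3979.
Sum = Δt · [g(4) + g(5) + g(6) + ...].
Sum ≈ 12.7148.

12.7148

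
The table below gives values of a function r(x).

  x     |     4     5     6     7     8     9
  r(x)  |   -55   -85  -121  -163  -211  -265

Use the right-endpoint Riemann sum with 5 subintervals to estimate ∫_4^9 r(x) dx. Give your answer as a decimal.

-845

Δx = 1.
Sum = 1·[(-85) + (-121) + (-163) + (-211) + (-265)] = -845.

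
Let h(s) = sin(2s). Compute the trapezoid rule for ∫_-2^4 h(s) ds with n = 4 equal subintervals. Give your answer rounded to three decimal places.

Δs = (4 − (-2))/4 = 1.5.
h(-2) ≈ 0.757, h(-0.5) ≈ -0.841, h(1) ≈ 0.909, h(2.5) ≈ -0.959, h(4) ≈ 0.989.
T_4 = (Δs/2)·[h(s_0) + 2h(s_1) + 2h(s_2) + 2h(s_3) + h(s_4)].
Sum ≈ -0.027.

-0.027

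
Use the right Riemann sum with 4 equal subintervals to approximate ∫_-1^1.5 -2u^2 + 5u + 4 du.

13.0078125

Δu = (1.5 − (-1))/4 = 0.625.
Right endpoints: -0.375, 0.25, 0.875, 1.5.
f(-0.375) = 1.84375, f(0.25) = 5.125, f(0.875) = 6.84375, f(1.5) = 7.
Sum = Δu · [f(-0.375) + f(0.25) + f(0.875) + f(1.5)].
Sum = 13.0078125.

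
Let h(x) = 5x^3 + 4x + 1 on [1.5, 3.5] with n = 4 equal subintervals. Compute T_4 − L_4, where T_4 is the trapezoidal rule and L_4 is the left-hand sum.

51.375

T_4 = 206.375.
L_4 = 155.
T_4 − L_4 = 51.375.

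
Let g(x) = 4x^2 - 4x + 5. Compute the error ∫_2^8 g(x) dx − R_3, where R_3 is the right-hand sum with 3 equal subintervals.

-232

Exact integral: ∫_2^8 g(x) dx = 582.
R_3 = 814.
Error = 582 − 814 = -232.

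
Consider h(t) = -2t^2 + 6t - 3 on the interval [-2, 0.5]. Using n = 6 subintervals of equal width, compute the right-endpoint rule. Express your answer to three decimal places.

-19.624

Δt = (0.5 − (-2))/6 = 5/12.
Right endpoints: -19/12, -7/6, -0.75, -1/3, 1/12, 0.5.
h(-19/12) = -1261/72, h(-7/6) = -229/18, h(-0.75) = -8.625, h(-1/3) = -47/9, h(1/12) = -181/72, h(0.5) = -0.5.
Sum = Δt · [h(-19/12) + h(-7/6) + h(-0.75) + ...].
Sum ≈ -19.624.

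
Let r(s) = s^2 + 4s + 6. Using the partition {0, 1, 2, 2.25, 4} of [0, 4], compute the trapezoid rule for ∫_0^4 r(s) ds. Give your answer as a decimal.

78.5625

Subinterval widths: 1, 1, 0.25, 1.75.
r(0) = 6, r(1) = 11, r(2) = 18, r(2.25) = 20.0625, r(4) = 38.
On each subinterval the trapezoid contributes (Δs_i/2)·[r(s_{i-1}) + r(s_i)].
Sum = 78.5625.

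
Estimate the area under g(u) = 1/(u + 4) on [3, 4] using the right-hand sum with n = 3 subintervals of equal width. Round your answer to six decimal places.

Δu = (4 − 3)/3 = 1/3.
Right endpoints: 10/3, 11/3, 4.
g(10/3) = 3/22, g(11/3) = 3/23, g(4) = 0.125.
Sum = Δu · [g(10/3) + g(11/3) + g(4)].
Sum ≈ 0.130599.

0.130599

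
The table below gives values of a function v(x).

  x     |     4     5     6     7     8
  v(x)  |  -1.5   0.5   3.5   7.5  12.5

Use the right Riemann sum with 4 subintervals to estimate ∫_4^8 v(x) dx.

Δx = 1.
Sum = 1·[0.5 + 3.5 + 7.5 + 12.5] = 24.

24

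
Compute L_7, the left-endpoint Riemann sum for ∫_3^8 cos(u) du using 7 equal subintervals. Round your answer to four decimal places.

0.5103

Δu = (8 − 3)/7 = 5/7.
Left endpoints: 3, 26/7, 31/7, 36/7, 41/7, 46/7, 51/7.
f(3) ≈ -0.9900, f(26/7) ≈ -0.8404, f(31/7) ≈ -0.2800, f(36/7) ≈ 0.4173, f(41/7) ≈ 0.9106, f(46/7) ≈ 0.9587, f(51/7) ≈ 0.5382.
Sum = Δu · [f(3) + f(26/7) + f(31/7) + ...].
Sum ≈ 0.5103.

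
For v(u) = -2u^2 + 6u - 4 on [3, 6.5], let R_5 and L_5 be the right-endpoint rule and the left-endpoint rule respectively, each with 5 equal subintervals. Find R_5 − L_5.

-31.85

R_5 = -95.83.
L_5 = -63.98.
R_5 − L_5 = -31.85.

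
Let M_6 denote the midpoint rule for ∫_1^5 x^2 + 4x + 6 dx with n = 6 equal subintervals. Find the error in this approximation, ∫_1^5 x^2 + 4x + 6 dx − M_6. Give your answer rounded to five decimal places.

0.14815

Exact integral: ∫_1^5 f(x) dx ≈ 113.3333333.
M_6 ≈ 113.1851852.
Error ≈ 113.3333333 − 113.1851852 ≈ 0.14815.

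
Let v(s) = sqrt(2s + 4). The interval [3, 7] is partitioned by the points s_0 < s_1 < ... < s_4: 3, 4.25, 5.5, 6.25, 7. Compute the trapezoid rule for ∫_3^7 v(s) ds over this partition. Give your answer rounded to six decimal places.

Subinterval widths: 1.25, 1.25, 0.75, 0.75.
v(3) ≈ 3.162278, v(4.25) ≈ 3.535534, v(5.5) ≈ 3.872983, v(6.25) ≈ 4.062019, v(7) ≈ 4.242641.
On each subinterval the trapezoid contributes (Δs_i/2)·[v(s_{i-1}) + v(s_i)].
Sum ≈ 14.906329.

14.906329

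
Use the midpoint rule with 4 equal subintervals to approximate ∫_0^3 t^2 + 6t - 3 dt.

26.859375

Δt = (3 − 0)/4 = 0.75.
Midpoints: 0.375, 1.125, 1.875, 2.625.
f(0.375) = -0.609375, f(1.125) = 5.015625, f(1.875) = 11.765625, f(2.625) = 19.640625.
Sum = Δt · [f(0.375) + f(1.125) + f(1.875) + f(2.625)].
Sum = 26.859375.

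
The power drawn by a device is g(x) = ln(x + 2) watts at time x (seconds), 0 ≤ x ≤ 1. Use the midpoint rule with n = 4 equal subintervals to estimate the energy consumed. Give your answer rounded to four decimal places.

0.9100

Δx = (1 − 0)/4 = 0.25.
Midpoints: 0.125, 0.375, 0.625, 0.875.
g(0.125) ≈ 0.7538, g(0.375) ≈ 0.8650, g(0.625) ≈ 0.9651, g(0.875) ≈ 1.0561.
Sum = Δx · [g(0.125) + g(0.375) + g(0.625) + g(0.875)].
Sum ≈ 0.9100.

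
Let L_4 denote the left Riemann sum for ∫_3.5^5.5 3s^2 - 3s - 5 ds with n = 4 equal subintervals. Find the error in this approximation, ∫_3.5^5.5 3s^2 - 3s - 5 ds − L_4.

11.75

Exact integral: ∫_3.5^5.5 f(s) ds = 86.5.
L_4 = 74.75.
Error = 86.5 − 74.75 = 11.75.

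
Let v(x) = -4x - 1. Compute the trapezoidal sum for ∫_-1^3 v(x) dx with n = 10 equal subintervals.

-20

Δx = (3 − (-1))/10 = 0.4.
v(-1) = 3, v(-0.6) = 1.4, v(-0.2) = -0.2, v(0.2) = -1.8, v(0.6) = -3.4, v(1) = -5, v(1.4) = -6.6, v(1.8) = -8.2, v(2.2) = -9.8, v(2.6) = -11.4, v(3) = -13.
T_10 = (Δx/2)·[v(x_0) + 2v(x_1) + ... + 2v(x_{9}) + v(x_10)].
Sum = -20.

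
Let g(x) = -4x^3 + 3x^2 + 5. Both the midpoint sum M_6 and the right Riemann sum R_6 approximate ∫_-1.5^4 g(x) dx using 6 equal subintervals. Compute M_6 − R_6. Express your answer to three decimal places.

118.479

M_6 ≈ -151.44097.
R_6 ≈ -269.92014.
M_6 − R_6 ≈ 118.479.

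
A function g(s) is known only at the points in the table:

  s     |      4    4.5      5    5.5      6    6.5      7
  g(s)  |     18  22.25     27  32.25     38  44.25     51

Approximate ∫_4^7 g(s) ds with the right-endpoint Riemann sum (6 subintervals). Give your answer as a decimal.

Δs = 0.5.
Sum = 0.5·[22.25 + 27 + 32.25 + 38 + 44.25 + 51] = 107.375.

107.375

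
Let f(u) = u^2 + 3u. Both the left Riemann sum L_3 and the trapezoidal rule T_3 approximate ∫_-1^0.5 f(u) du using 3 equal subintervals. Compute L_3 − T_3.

-0.9375

L_3 = -1.625.
T_3 = -0.6875.
L_3 − T_3 = -0.9375.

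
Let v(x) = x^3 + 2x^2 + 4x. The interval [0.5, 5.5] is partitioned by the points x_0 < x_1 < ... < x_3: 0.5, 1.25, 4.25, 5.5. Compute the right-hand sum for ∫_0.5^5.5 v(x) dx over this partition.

708.32421875

Subinterval widths: 0.75, 3, 1.25.
Right endpoints: 1.25, 4.25, 5.5.
v(1.25) = 10.078125, v(4.25) = 129.890625, v(5.5) = 248.875.
Sum = Σ Δx_i · v(x_i).
Sum = 708.32421875.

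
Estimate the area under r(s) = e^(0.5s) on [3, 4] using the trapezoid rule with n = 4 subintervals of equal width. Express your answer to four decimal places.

Δs = (4 − 3)/4 = 0.25.
r(3) ≈ 4.4817, r(3.25) ≈ 5.0784, r(3.5) ≈ 5.7546, r(3.75) ≈ 6.5208, r(4) ≈ 7.3891.
T_4 = (Δs/2)·[r(s_0) + 2r(s_1) + 2r(s_2) + 2r(s_3) + r(s_4)].
Sum ≈ 5.8223.

5.8223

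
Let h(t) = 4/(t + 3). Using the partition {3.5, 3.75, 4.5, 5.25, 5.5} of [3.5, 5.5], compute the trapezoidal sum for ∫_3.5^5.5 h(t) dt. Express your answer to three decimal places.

1.074

Subinterval widths: 0.25, 0.75, 0.75, 0.25.
h(3.5) = 8/13, h(3.75) = 16/27, h(4.5) = 8/15, h(5.25) = 16/33, h(5.5) = 8/17.
On each subinterval the trapezoid contributes (Δt_i/2)·[h(t_{i-1}) + h(t_i)].
Sum ≈ 1.074.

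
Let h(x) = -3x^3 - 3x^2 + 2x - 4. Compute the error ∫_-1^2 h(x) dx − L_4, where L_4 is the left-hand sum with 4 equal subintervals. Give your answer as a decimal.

Exact integral: ∫_-1^2 h(x) dx = -29.25.
L_4 = -20.109375.
Error = -29.25 − (-20.109375) = -9.140625.

-9.140625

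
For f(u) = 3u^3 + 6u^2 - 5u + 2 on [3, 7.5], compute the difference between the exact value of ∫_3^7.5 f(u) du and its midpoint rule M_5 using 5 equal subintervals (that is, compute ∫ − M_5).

Exact integral: ∫_3^7.5 f(u) du = 2992.921875.
M_5 = 2976.7471875.
Error = 2992.921875 − 2976.7471875 = 16.1746875.

16.1746875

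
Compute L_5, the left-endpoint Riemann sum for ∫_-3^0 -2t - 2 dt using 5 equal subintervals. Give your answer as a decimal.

4.8

Δt = (0 − (-3))/5 = 0.6.
Left endpoints: -3, -2.4, -1.8, -1.2, -0.6.
f(-3) = 4, f(-2.4) = 2.8, f(-1.8) = 1.6, f(-1.2) = 0.4, f(-0.6) = -0.8.
Sum = Δt · [f(-3) + f(-2.4) + f(-1.8) + f(-1.2) + f(-0.6)].
Sum = 4.8.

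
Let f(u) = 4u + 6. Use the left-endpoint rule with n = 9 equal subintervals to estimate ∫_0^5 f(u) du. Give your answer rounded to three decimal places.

74.444

Δu = (5 − 0)/9 = 5/9.
Left endpoints: 0, 5/9, 10/9, 5/3, 20/9, 25/9, 10/3, 35/9, 40/9.
f(0) = 6, f(5/9) = 74/9, f(10/9) = 94/9, f(5/3) = 38/3, f(20/9) = 134/9, f(25/9) = 154/9, f(10/3) = 58/3, f(35/9) = 194/9, f(40/9) = 214/9.
Sum = Δu · [f(0) + f(5/9) + f(10/9) + ...].
Sum ≈ 74.444.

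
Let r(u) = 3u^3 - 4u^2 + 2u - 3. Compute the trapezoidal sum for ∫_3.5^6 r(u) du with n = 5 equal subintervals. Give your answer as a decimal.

Δu = (6 − 3.5)/5 = 0.5.
r(3.5) = 83.625, r(4) = 133, r(4.5) = 198.375, r(5) = 282, r(5.5) = 386.125, r(6) = 513.
T_5 = (Δu/2)·[r(u_0) + 2r(u_1) + ... + 2r(u_{4}) + r(u_5)].
Sum = 648.90625.

648.90625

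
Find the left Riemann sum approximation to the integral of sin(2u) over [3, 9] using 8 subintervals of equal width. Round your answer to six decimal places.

0.297541

Δu = (9 − 3)/8 = 0.75.
Left endpoints: 3, 3.75, 4.5, 5.25, 6, 6.75, 7.5, 8.25.
f(3) ≈ -0.279415, f(3.75) ≈ 0.938000, f(4.5) ≈ 0.412118, f(5.25) ≈ -0.879696, f(6) ≈ -0.536573, f(6.75) ≈ 0.803784, f(7.5) ≈ 0.650288, f(8.25) ≈ -0.711785.
Sum = Δu · [f(3) + f(3.75) + f(4.5) + ...].
Sum ≈ 0.297541.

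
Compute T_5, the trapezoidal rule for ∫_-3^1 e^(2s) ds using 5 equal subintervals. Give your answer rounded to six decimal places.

Δs = (1 − (-3))/5 = 0.8.
f(-3) ≈ 0.002479, f(-2.2) ≈ 0.012277, f(-1.4) ≈ 0.060810, f(-0.6) ≈ 0.301194, f(0.2) ≈ 1.491825, f(1) ≈ 7.389056.
T_5 = (Δs/2)·[f(s_0) + 2f(s_1) + ... + 2f(s_{4}) + f(s_5)].
Sum ≈ 4.449499.

4.449499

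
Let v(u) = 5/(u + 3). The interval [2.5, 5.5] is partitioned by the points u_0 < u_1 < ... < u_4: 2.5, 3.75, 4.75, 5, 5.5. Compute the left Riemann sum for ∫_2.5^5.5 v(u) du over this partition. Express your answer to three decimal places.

2.351

Subinterval widths: 1.25, 1, 0.25, 0.5.
Left endpoints: 2.5, 3.75, 4.75, 5.
v(2.5) = 10/11, v(3.75) = 20/27, v(4.75) = 20/31, v(5) = 0.625.
Sum = Σ Δu_i · v(u_i).
Sum ≈ 2.351.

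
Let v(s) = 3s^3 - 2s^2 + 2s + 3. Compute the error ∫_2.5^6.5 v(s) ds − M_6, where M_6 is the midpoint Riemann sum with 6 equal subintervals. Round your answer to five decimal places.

5.70370

Exact integral: ∫_2.5^6.5 v(s) ds ≈ 1184.8333333.
M_6 ≈ 1179.1296296.
Error ≈ 1184.8333333 − 1179.1296296 ≈ 5.70370.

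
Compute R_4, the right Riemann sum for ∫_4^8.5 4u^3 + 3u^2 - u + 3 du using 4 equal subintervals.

6903.7734375

Δu = (8.5 − 4)/4 = 1.125.
Right endpoints: 5.125, 6.25, 7.375, 8.5.
f(5.125) = 615.1171875, f(6.25) = 1090.5, f(7.375) = 1763.3203125, f(8.5) = 2667.75.
Sum = Δu · [f(5.125) + f(6.25) + f(7.375) + f(8.5)].
Sum = 6903.7734375.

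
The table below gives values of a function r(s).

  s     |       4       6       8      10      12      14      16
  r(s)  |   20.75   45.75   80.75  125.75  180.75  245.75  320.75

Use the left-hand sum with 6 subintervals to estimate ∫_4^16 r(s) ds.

Δs = 2.
Sum = 2·[20.75 + 45.75 + 80.75 + 125.75 + 180.75 + 245.75] = 1399.

1399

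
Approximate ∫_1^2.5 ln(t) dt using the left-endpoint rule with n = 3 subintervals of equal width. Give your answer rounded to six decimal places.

Δt = (2.5 − 1)/3 = 0.5.
Left endpoints: 1, 1.5, 2.
f(1) ≈ 0.000000, f(1.5) ≈ 0.405465, f(2) ≈ 0.693147.
Sum = Δt · [f(1) + f(1.5) + f(2)].
Sum ≈ 0.549306.

0.549306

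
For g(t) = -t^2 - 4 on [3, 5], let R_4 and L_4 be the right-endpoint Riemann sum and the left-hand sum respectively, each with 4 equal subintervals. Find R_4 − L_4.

R_4 = -44.75.
L_4 = -36.75.
R_4 − L_4 = -8.

-8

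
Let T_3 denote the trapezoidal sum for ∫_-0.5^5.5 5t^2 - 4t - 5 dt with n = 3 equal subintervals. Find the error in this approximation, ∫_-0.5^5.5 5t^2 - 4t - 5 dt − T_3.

-20

Exact integral: ∫_-0.5^5.5 f(t) dt = 187.5.
T_3 = 207.5.
Error = 187.5 − 207.5 = -20.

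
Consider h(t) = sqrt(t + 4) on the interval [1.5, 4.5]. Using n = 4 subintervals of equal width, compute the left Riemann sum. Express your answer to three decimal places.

7.706

Δt = (4.5 − 1.5)/4 = 0.75.
Left endpoints: 1.5, 2.25, 3, 3.75.
h(1.5) ≈ 2.345, h(2.25) ≈ 2.500, h(3) ≈ 2.646, h(3.75) ≈ 2.784.
Sum = Δt · [h(1.5) + h(2.25) + h(3) + h(3.75)].
Sum ≈ 7.706.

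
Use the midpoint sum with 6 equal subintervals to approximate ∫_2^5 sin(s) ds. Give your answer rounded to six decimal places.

Δs = (5 − 2)/6 = 0.5.
Midpoints: 2.25, 2.75, 3.25, 3.75, 4.25, 4.75.
f(2.25) ≈ 0.778073, f(2.75) ≈ 0.381661, f(3.25) ≈ -0.108195, f(3.75) ≈ -0.571561, f(4.25) ≈ -0.894989, f(4.75) ≈ -0.999293.
Sum = Δs · [f(2.25) + f(2.75) + f(3.25) + ...].
Sum ≈ -0.707152.

-0.707152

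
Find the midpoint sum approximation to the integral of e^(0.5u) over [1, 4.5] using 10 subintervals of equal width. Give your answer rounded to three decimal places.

15.658

Δu = (4.5 − 1)/10 = 0.35.
Midpoints: 1.175, 1.525, 1.875, 2.225, 2.575, 2.925, 3.275, 3.625, 3.975, 4.325.
f(1.175) ≈ 1.799, f(1.525) ≈ 2.144, f(1.875) ≈ 2.554, f(2.225) ≈ 3.042, f(2.575) ≈ 3.624, f(2.925) ≈ 4.317, f(3.275) ≈ 5.142, f(3.625) ≈ 6.126, f(3.975) ≈ 7.297, f(4.325) ≈ 8.693.
Sum = Δu · [f(1.175) + f(1.525) + f(1.875) + ...].
Sum ≈ 15.658.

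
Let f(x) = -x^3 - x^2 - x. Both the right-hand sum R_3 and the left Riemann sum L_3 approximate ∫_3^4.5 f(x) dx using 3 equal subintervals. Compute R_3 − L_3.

R_3 = -129.25.
L_3 = -90.8125.
R_3 − L_3 = -38.4375.

-38.4375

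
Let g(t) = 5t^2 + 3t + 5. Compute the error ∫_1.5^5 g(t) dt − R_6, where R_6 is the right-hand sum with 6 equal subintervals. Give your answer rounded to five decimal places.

-37.23206

Exact integral: ∫_1.5^5 g(t) dt ≈ 254.3333333.
R_6 ≈ 291.5653935.
Error ≈ 254.3333333 − 291.5653935 ≈ -37.23206.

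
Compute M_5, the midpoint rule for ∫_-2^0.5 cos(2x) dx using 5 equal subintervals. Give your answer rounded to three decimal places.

0.044

Δx = (0.5 − (-2))/5 = 0.5.
Midpoints: -1.75, -1.25, -0.75, -0.25, 0.25.
f(-1.75) ≈ -0.936, f(-1.25) ≈ -0.801, f(-0.75) ≈ 0.071, f(-0.25) ≈ 0.878, f(0.25) ≈ 0.878.
Sum = Δx · [f(-1.75) + f(-1.25) + f(-0.75) + f(-0.25) + f(0.25)].
Sum ≈ 0.044.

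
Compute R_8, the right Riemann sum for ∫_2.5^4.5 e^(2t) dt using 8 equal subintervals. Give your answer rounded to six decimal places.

Δt = (4.5 − 2.5)/8 = 0.25.
Right endpoints: 2.75, 3, 3.25, 3.5, 3.75, 4, 4.25, 4.5.
f(2.75) ≈ 244.691932, f(3) ≈ 403.428793, f(3.25) ≈ 665.141633, f(3.5) ≈ 1096.633158, f(3.75) ≈ 1808.042414, f(4) ≈ 2980.957987, f(4.25) ≈ 4914.768840, f(4.5) ≈ 8103.083928.
Sum = Δt · [f(2.75) + f(3) + f(3.25) + ...].
Sum ≈ 5054.187172.

5054.187172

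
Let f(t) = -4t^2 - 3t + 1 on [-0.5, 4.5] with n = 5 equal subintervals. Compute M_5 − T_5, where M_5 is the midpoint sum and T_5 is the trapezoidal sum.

M_5 = -145.
T_5 = -150.
M_5 − T_5 = 5.

5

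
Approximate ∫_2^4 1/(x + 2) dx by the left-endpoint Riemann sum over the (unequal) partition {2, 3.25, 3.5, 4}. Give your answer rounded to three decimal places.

0.451

Subinterval widths: 1.25, 0.25, 0.5.
Left endpoints: 2, 3.25, 3.5.
f(2) = 0.25, f(3.25) = 4/21, f(3.5) = 2/11.
Sum = Σ Δx_i · f(x_i).
Sum ≈ 0.451.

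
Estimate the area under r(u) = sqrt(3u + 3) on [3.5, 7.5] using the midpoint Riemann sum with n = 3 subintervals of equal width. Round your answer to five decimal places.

17.60075

Δu = (7.5 − 3.5)/3 = 4/3.
Midpoints: 25/6, 5.5, 41/6.
r(25/6) ≈ 3.93700, r(5.5) ≈ 4.41588, r(41/6) ≈ 4.84768.
Sum = Δu · [r(25/6) + r(5.5) + r(41/6)].
Sum ≈ 17.60075.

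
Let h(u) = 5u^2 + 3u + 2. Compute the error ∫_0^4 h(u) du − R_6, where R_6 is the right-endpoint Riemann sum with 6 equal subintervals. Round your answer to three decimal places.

Exact integral: ∫_0^4 h(u) du ≈ 138.66667.
R_6 ≈ 170.81481.
Error ≈ 138.66667 − 170.81481 ≈ -32.148.

-32.148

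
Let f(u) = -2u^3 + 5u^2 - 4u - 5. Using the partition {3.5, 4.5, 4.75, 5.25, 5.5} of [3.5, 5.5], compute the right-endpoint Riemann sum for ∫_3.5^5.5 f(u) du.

-276.3046875

Subinterval widths: 1, 0.25, 0.5, 0.25.
Right endpoints: 4.5, 4.75, 5.25, 5.5.
f(4.5) = -104, f(4.75) = -125.53125, f(5.25) = -177.59375, f(5.5) = -208.5.
Sum = Σ Δu_i · f(u_i).
Sum = -276.3046875.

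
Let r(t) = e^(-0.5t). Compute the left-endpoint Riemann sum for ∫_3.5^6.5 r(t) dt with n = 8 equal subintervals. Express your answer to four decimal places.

0.2961

Δt = (6.5 − 3.5)/8 = 0.375.
Left endpoints: 3.5, 3.875, 4.25, 4.625, 5, 5.375, 5.75, 6.125.
r(3.5) ≈ 0.1738, r(3.875) ≈ 0.1441, r(4.25) ≈ 0.1194, r(4.625) ≈ 0.0990, r(5) ≈ 0.0821, r(5.375) ≈ 0.0681, r(5.75) ≈ 0.0564, r(6.125) ≈ 0.0468.
Sum = Δt · [r(3.5) + r(3.875) + r(4.25) + ...].
Sum ≈ 0.2961.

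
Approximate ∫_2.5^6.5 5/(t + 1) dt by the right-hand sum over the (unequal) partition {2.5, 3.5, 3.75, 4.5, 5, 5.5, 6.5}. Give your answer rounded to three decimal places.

Subinterval widths: 1, 0.25, 0.75, 0.5, 0.5, 1.
Right endpoints: 3.5, 3.75, 4.5, 5, 5.5, 6.5.
f(3.5) = 10/9, f(3.75) = 20/19, f(4.5) = 10/11, f(5) = 5/6, f(5.5) = 10/13, f(6.5) = 2/3.
Sum = Σ Δt_i · f(t_i).
Sum ≈ 3.524.

3.524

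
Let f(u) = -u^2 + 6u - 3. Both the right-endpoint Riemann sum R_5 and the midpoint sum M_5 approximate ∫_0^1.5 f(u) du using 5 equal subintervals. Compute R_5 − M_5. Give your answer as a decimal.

0.97875

R_5 = 2.115.
M_5 = 1.13625.
R_5 − M_5 = 0.97875.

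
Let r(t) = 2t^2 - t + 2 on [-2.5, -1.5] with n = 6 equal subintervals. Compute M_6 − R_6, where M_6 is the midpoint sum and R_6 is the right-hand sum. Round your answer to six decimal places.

M_6 ≈ 12.16203704.
R_6 ≈ 11.42592593.
M_6 − R_6 ≈ 0.736111.

0.736111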